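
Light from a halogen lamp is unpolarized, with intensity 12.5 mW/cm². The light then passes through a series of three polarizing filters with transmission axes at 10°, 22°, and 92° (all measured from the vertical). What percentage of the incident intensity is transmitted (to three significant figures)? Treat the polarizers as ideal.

≈ 5.60%

Unpolarized light through the first polarizer → I₁ = 12.5 mW/cm²/2 = 6.25 mW/cm², polarized at 10°.
I₂ = I₁ · cos²(12°) = 6.25 · 0.9568 = 5.98 mW/cm².
I₃ = I₂ · cos²(70°) = 5.98 · 0.117 = 0.6995 mW/cm².
That is 5.596% of the incident intensity.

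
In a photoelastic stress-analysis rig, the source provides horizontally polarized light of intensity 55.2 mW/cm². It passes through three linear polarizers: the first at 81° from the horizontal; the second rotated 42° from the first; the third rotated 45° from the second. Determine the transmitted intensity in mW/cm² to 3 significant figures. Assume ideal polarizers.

By Malus's law, I₁ = 55.2 mW/cm² · cos²(81°) = 1.351 mW/cm².
I₂ = I₁ · cos²(42°) = 1.351 · 0.5523 = 0.746 mW/cm².
I₃ = I₂ · cos²(45°) = 0.746 · 0.5 = 0.373 mW/cm².

I ≈ 0.373 mW/cm²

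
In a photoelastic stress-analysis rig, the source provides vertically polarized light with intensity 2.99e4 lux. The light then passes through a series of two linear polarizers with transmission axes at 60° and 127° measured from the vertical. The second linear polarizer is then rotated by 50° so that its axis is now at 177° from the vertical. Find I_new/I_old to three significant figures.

I_new/I_old ≈ 1.35

Before rotation:
I₁ = I₀ cos²(60° − 0°) = I₀ cos²(60°) = 0.25 I₀.
I₂ = I₁ cos²(127° − 60°) = 0.25 I₀ · cos²(67°) = 0.03817 I₀.
After rotation:
I₁ = I₀ cos²(60° − 0°) = I₀ cos²(60°) = 0.25 I₀.
Angle between axes 1 and 2: 63°. I₂ = 0.25 I₀ · cos²(63°) = 0.05153 I₀.
Ratio = 0.05153 / 0.03817 = 1.35.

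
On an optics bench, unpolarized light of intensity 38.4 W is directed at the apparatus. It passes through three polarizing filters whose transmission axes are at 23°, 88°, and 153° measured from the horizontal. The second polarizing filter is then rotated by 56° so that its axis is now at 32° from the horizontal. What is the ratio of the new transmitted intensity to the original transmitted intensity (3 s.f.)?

I_new/I_old ≈ 8.11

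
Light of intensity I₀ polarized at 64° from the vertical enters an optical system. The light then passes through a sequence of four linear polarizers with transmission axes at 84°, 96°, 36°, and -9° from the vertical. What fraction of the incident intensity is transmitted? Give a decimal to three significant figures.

≈ 0.106 I₀

By Malus's law, I₁ = I₀ cos²(84° − 64°) = I₀ cos²(20°) = 0.883 I₀.
I₂ = I₁ cos²(96° − 84°) = 0.883 I₀ · cos²(12°) = 0.8449 I₀.
I₃ = I₂ cos²(36° − 96°) = 0.8449 I₀ · cos²(60°) = 0.2112 I₀.
I₄ = I₃ cos²(-9° − 36°) = 0.2112 I₀ · cos²(45°) = 0.1056 I₀.
Transmitted fraction = 0.1056.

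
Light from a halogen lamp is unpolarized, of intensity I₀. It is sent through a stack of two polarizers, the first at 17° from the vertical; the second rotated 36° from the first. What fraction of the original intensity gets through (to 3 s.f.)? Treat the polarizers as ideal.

Unpolarized light through the first polarizer → I₁ = ½ I₀, now polarized at 17°.
I₂ = I₁ cos²(36°) = 0.5 · 0.6545 I₀ = 0.3273 I₀.
Transmitted fraction = 0.3273.

≈ 0.327 I₀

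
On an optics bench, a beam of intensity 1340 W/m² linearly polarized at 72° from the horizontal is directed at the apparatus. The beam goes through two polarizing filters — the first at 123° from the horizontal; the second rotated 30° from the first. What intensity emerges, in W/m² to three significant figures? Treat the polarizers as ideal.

I₁ = 1340 W/m² · cos²(51°) = 530.7 W/m².
I₂ = I₁ · cos²(30°) = 530.7 · 0.75 = 398 W/m².

I ≈ 398 W/m²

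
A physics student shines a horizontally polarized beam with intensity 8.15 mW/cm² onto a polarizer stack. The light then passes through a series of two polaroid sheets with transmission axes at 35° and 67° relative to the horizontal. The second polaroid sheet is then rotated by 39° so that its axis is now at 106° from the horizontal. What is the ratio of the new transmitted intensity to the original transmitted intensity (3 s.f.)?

I_new/I_old ≈ 0.147

Before rotation:
By Malus's law, I₁ = I₀ cos²(35° − 0°) = I₀ cos²(35°) = 0.671 I₀.
I₂ = I₁ cos²(67° − 35°) = 0.671 I₀ · cos²(32°) = 0.4826 I₀.
After rotation:
I₁ = I₀ cos²(35° − 0°) = I₀ cos²(35°) = 0.671 I₀.
I₂ = I₁ cos²(106° − 35°) = 0.671 I₀ · cos²(71°) = 0.07112 I₀.
Ratio = 0.07112 / 0.4826 = 0.1474.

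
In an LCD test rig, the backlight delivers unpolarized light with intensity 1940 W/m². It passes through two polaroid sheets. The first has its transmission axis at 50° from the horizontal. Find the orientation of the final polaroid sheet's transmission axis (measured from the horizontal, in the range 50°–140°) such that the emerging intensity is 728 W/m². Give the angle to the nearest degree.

θ ≈ 80°

Unpolarized light through the first polarizer → I₁ = ½ I₀, now polarized at 50°.
Target fraction: 728 / 1940 W/m² = 0.3753 of I₀.
Need I₂/I₀ = 0.3753, so cos²(θ − 50°) = 0.3753 / 0.5 = 0.7505.
θ − 50° = arccos(√0.7505) = 30.0°, giving θ ≈ 50 + 30.0 = 80.0°.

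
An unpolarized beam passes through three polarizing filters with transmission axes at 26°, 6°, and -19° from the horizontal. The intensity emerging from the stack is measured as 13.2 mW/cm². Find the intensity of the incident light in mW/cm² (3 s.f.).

I₀ ≈ 36.4 mW/cm²

Unpolarized light through the first polarizer → I₁ = ½ I₀, now polarized at 26°.
I₂ = I₁ cos²(6° − 26°) = 0.5 I₀ · cos²(20°) = 0.4415 I₀.
I₃ = I₂ cos²(-19° − 6°) = 0.4415 I₀ · cos²(25°) = 0.3627 I₀.
So 13.2 mW/cm² = 0.3627 I₀, giving I₀ = 13.2/0.3627 = 36.4 mW/cm².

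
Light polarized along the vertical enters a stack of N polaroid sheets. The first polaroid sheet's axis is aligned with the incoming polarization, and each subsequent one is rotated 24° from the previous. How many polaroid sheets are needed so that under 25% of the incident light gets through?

N = 9

First polarizer is aligned with the polarization: full transmission.
Each further stage multiplies by cos²(24°) = 0.8346.
After N polarizers: T = 0.8346^(N−1). Require T < 0.25 ⇒ N−1 > ln(0.25)/ln(0.8346) = 7.67, so N−1 ≥ 8 and N = 9.
Check: N=9 gives T = 0.2353 < 0.25; N=8 gives T = 0.282.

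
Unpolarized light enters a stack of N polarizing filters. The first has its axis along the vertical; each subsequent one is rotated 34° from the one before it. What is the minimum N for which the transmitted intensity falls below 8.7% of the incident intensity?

First polarizer halves the unpolarized light: factor 1/2.
Each further stage multiplies by cos²(34°) = 0.6873.
After N polarizers: T = 0.5·0.6873^(N−1). Require T < 0.087 ⇒ N−1 > ln(0.087/0.5)/ln(0.6873) = 4.66, so N−1 ≥ 5 and N = 6.
Check: N=6 gives T = 0.07669 < 0.087; N=5 gives T = 0.1116.

N = 6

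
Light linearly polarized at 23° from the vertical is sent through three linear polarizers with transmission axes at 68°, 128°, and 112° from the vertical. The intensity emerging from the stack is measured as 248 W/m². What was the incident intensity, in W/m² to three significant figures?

By Malus's law, I₁ = I₀ cos²(68° − 23°) = I₀ cos²(45°) = 0.5 I₀.
I₂ = I₁ cos²(128° − 68°) = 0.5 I₀ · cos²(60°) = 0.125 I₀.
I₃ = I₂ cos²(112° − 128°) = 0.125 I₀ · cos²(16°) = 0.1155 I₀.
So 248 W/m² = 0.1155 I₀, giving I₀ = 248/0.1155 = 2147 W/m².

I₀ ≈ 2150 W/m²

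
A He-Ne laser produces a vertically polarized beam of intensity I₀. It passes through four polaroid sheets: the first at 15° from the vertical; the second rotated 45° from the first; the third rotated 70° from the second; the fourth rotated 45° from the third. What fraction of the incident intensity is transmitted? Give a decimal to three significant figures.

≈ 0.0273 I₀

I₁ = I₀ cos²(15° − 0°) = I₀ cos²(15°) = 0.933 I₀.
I₂ = I₁ cos²(45°) = 0.933 · 0.5 I₀ = 0.4665 I₀.
I₃ = I₂ cos²(70°) = 0.4665 · 0.117 I₀ = 0.05457 I₀.
I₄ = I₃ cos²(45°) = 0.05457 · 0.5 I₀ = 0.02729 I₀.
Transmitted fraction = 0.02729.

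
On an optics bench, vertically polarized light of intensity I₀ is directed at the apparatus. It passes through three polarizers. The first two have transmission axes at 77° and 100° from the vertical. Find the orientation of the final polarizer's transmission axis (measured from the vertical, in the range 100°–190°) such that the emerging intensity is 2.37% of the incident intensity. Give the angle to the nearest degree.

I₁ = I₀ cos²(77° − 0°) = I₀ cos²(77°) = 0.0506 I₀.
I₂ = I₁ cos²(100° − 77°) = 0.0506 I₀ · cos²(23°) = 0.04288 I₀.
Need I₃/I₀ = 0.0237, so cos²(θ − 100°) = 0.0237 / 0.04288 = 0.5527.
θ − 100° = arccos(√0.5527) = 42.0°, giving θ ≈ 100 + 42.0 = 142.0°.

θ ≈ 142°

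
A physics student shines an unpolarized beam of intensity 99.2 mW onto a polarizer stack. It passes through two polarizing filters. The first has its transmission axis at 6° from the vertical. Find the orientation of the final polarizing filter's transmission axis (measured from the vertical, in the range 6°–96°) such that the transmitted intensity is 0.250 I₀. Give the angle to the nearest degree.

θ ≈ 51°

Unpolarized light through the first polarizer → I₁ = ½ I₀, now polarized at 6°.
Need I₂/I₀ = 0.25, so cos²(θ − 6°) = 0.25 / 0.5 = 0.5.
θ − 6° = arccos(√0.5) = 45.0°, giving θ ≈ 6 + 45.0 = 51.0°.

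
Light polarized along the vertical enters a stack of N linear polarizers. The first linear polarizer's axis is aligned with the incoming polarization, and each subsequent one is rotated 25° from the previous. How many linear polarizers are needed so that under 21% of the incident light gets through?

N = 9

First polarizer is aligned with the polarization: full transmission.
Each further stage multiplies by cos²(25°) = 0.8214.
After N polarizers: T = 0.8214^(N−1). Require T < 0.21 ⇒ N−1 > ln(0.21)/ln(0.8214) = 7.93, so N−1 ≥ 8 and N = 9.
Check: N=9 gives T = 0.2072 < 0.21; N=8 gives T = 0.2523.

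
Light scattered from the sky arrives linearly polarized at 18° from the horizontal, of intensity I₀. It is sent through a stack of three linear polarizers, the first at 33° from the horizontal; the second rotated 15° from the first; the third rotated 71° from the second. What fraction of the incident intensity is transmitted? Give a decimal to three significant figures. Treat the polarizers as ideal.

≈ 0.0923 I₀

I₁ = I₀ cos²(33° − 18°) = I₀ cos²(15°) = 0.933 I₀.
I₂ = I₁ cos²(15°) = 0.933 · 0.933 I₀ = 0.8705 I₀.
I₃ = I₂ cos²(71°) = 0.8705 · 0.106 I₀ = 0.09227 I₀.
Transmitted fraction = 0.09227.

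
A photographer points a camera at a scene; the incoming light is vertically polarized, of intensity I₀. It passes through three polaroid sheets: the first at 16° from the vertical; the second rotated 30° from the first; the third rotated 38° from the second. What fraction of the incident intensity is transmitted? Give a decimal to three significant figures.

≈ 0.430 I₀

I₁ = I₀ cos²(16° − 0°) = I₀ cos²(16°) = 0.924 I₀.
I₂ = I₁ cos²(30°) = 0.924 · 0.75 I₀ = 0.693 I₀.
I₃ = I₂ cos²(38°) = 0.693 · 0.621 I₀ = 0.4303 I₀.
Transmitted fraction = 0.4303.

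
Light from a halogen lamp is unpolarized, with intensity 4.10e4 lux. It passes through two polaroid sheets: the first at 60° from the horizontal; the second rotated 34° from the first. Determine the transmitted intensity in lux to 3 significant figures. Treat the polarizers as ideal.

I ≈ 1.41e4 lux

Unpolarized light through the first polarizer → I₁ = 4.10e4 lux/2 = 2.05e+04 lux, polarized at 60°.
I₂ = I₁ · cos²(34°) = 2.05e+04 · 0.6873 = 1.409e+04 lux.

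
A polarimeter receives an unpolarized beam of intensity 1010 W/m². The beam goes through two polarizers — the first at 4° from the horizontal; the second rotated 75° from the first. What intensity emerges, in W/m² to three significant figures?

Unpolarized light through the first polarizer → I₁ = 1010 W/m²/2 = 505 W/m², polarized at 4°.
I₂ = I₁ · cos²(75°) = 505 · 0.06699 = 33.83 W/m².

I ≈ 33.8 W/m²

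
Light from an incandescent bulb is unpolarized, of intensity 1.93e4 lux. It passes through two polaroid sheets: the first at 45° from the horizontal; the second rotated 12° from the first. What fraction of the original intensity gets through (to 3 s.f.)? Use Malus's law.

I/I₀ ≈ 0.478

Unpolarized light through the first polarizer → I₁ = 1.93e4 lux/2 = 9650 lux, polarized at 45°.
I₂ = I₁ · cos²(12°) = 9650 · 0.9568 = 9233 lux.
Transmitted fraction = 0.4784.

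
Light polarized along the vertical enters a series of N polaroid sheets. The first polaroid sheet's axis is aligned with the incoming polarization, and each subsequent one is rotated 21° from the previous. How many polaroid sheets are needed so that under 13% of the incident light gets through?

N = 16

First polarizer is aligned with the polarization: full transmission.
Each further stage multiplies by cos²(21°) = 0.8716.
After N polarizers: T = 0.8716^(N−1). Require T < 0.13 ⇒ N−1 > ln(0.13)/ln(0.8716) = 14.84, so N−1 ≥ 15 and N = 16.
Check: N=16 gives T = 0.1272 < 0.13; N=15 gives T = 0.146.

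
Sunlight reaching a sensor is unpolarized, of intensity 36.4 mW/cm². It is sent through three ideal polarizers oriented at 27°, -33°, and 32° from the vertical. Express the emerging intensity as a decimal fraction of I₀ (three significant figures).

Unpolarized light through the first polarizer → I₁ = 36.4 mW/cm²/2 = 18.2 mW/cm², polarized at 27°.
I₂ = I₁ · cos²(60°) = 18.2 · 0.25 = 4.55 mW/cm².
I₃ = I₂ · cos²(65°) = 4.55 · 0.1786 = 0.8127 mW/cm².
Transmitted fraction = 0.02233.

I/I₀ ≈ 0.0223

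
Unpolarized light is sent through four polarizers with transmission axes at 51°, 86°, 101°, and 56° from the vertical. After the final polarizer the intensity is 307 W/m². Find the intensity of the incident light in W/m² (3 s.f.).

Unpolarized light through the first polarizer → I₁ = ½ I₀, now polarized at 51°.
I₂ = I₁ cos²(86° − 51°) = 0.5 I₀ · cos²(35°) = 0.3355 I₀.
I₃ = I₂ cos²(101° − 86°) = 0.3355 I₀ · cos²(15°) = 0.313 I₀.
I₄ = I₃ cos²(56° − 101°) = 0.313 I₀ · cos²(45°) = 0.1565 I₀.
So 307 W/m² = 0.1565 I₀, giving I₀ = 307/0.1565 = 1961 W/m².

I₀ ≈ 1960 W/m²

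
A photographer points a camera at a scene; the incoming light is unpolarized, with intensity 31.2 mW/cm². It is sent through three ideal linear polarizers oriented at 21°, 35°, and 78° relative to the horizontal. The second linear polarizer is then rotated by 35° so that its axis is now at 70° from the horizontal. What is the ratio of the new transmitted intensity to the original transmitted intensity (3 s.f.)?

Before rotation:
Unpolarized light through the first polarizer → I₁ = ½ I₀, now polarized at 21°.
I₂ = I₁ cos²(35° − 21°) = 0.5 I₀ · cos²(14°) = 0.4707 I₀.
I₃ = I₂ cos²(78° − 35°) = 0.4707 I₀ · cos²(43°) = 0.2518 I₀.
After rotation:
Unpolarized light through the first polarizer → I₁ = ½ I₀, now polarized at 21°.
I₂ = I₁ cos²(70° − 21°) = 0.5 I₀ · cos²(49°) = 0.2152 I₀.
I₃ = I₂ cos²(78° − 70°) = 0.2152 I₀ · cos²(8°) = 0.211 I₀.
Ratio = 0.211 / 0.2518 = 0.8382.

I_new/I_old ≈ 0.838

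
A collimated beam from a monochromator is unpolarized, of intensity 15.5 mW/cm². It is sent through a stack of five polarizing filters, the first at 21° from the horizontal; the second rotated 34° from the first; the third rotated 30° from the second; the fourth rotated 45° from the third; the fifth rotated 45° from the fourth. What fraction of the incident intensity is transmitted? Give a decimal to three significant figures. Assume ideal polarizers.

I/I₀ ≈ 0.0644

Unpolarized light through the first polarizer → I₁ = 15.5 mW/cm²/2 = 7.75 mW/cm², polarized at 21°.
I₂ = I₁ · cos²(34°) = 7.75 · 0.6873 = 5.327 mW/cm².
I₃ = I₂ · cos²(30°) = 5.327 · 0.75 = 3.995 mW/cm².
I₄ = I₃ · cos²(45°) = 3.995 · 0.5 = 1.997 mW/cm².
I₅ = I₄ · cos²(45°) = 1.997 · 0.5 = 0.9987 mW/cm².
Transmitted fraction = 0.06443.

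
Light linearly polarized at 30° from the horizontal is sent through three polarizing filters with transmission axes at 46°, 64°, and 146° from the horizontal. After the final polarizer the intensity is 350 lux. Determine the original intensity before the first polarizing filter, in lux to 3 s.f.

I₀ ≈ 2.16e4 lux

By Malus's law, I₁ = I₀ cos²(46° − 30°) = I₀ cos²(16°) = 0.924 I₀.
I₂ = I₁ cos²(64° − 46°) = 0.924 I₀ · cos²(18°) = 0.8358 I₀.
I₃ = I₂ cos²(146° − 64°) = 0.8358 I₀ · cos²(82°) = 0.01619 I₀.
So 350 lux = 0.01619 I₀, giving I₀ = 350/0.01619 = 2.162e+04 lux.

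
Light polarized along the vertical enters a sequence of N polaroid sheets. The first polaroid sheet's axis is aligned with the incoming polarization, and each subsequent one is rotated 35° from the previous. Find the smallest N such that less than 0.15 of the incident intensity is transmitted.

N = 6

First polarizer is aligned with the polarization: full transmission.
Each further stage multiplies by cos²(35°) = 0.671.
After N polarizers: T = 0.671^(N−1). Require T < 0.15 ⇒ N−1 > ln(0.15)/ln(0.671) = 4.76, so N−1 ≥ 5 and N = 6.
Check: N=6 gives T = 0.136 < 0.15; N=5 gives T = 0.2027.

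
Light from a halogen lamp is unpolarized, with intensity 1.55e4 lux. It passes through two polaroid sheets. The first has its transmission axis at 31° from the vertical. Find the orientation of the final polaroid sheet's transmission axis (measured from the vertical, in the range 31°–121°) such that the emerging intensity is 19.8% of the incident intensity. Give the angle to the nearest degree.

θ ≈ 82°

Unpolarized light through the first polarizer → I₁ = ½ I₀, now polarized at 31°.
Need I₂/I₀ = 0.198, so cos²(θ − 31°) = 0.198 / 0.5 = 0.396.
θ − 31° = arccos(√0.396) = 51.0°, giving θ ≈ 31 + 51.0 = 82.0°.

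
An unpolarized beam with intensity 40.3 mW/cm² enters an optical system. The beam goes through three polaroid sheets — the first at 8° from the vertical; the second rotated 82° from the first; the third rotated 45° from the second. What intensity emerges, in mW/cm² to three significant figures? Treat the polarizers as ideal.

I ≈ 0.195 mW/cm²

Unpolarized light through the first polarizer → I₁ = 40.3 mW/cm²/2 = 20.15 mW/cm², polarized at 8°.
I₂ = I₁ · cos²(82°) = 20.15 · 0.01937 = 0.3903 mW/cm².
I₃ = I₂ · cos²(45°) = 0.3903 · 0.5 = 0.1951 mW/cm².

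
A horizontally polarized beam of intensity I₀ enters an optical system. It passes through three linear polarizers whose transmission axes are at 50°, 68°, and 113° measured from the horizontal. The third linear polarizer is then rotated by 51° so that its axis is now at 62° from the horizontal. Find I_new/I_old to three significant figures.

Before rotation:
By Malus's law, I₁ = I₀ cos²(50° − 0°) = I₀ cos²(50°) = 0.4132 I₀.
I₂ = I₁ cos²(68° − 50°) = 0.4132 I₀ · cos²(18°) = 0.3737 I₀.
I₃ = I₂ cos²(113° − 68°) = 0.3737 I₀ · cos²(45°) = 0.1869 I₀.
After rotation:
I₁ = I₀ cos²(50° − 0°) = I₀ cos²(50°) = 0.4132 I₀.
I₂ = I₁ cos²(68° − 50°) = 0.4132 I₀ · cos²(18°) = 0.3737 I₀.
I₃ = I₂ cos²(62° − 68°) = 0.3737 I₀ · cos²(6°) = 0.3696 I₀.
Ratio = 0.3696 / 0.1869 = 1.978.

I_new/I_old ≈ 1.98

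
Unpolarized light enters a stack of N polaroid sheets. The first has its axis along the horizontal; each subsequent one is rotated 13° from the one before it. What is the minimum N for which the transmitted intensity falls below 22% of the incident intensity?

First polarizer halves the unpolarized light: factor 1/2.
Each further stage multiplies by cos²(13°) = 0.9494.
After N polarizers: T = 0.5·0.9494^(N−1). Require T < 0.22 ⇒ N−1 > ln(0.22/0.5)/ln(0.9494) = 15.81, so N−1 ≥ 16 and N = 17.
Check: N=17 gives T = 0.2178 < 0.22; N=16 gives T = 0.2294.

N = 17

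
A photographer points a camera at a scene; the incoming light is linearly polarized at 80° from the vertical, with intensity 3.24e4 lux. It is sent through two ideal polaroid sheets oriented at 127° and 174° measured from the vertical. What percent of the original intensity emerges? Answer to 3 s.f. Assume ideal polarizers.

I₁ = 3.24e4 lux · cos²(47°) = 1.507e+04 lux.
I₂ = I₁ · cos²(47°) = 1.507e+04 · 0.4651 = 7009 lux.
That is 21.63% of the incident intensity.

≈ 21.6%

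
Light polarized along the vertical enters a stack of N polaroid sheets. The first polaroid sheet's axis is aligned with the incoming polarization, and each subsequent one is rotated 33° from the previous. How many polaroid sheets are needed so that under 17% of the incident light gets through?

First polarizer is aligned with the polarization: full transmission.
Each further stage multiplies by cos²(33°) = 0.7034.
After N polarizers: T = 0.7034^(N−1). Require T < 0.17 ⇒ N−1 > ln(0.17)/ln(0.7034) = 5.04, so N−1 ≥ 6 and N = 7.
Check: N=7 gives T = 0.1211 < 0.17; N=6 gives T = 0.1722.

N = 7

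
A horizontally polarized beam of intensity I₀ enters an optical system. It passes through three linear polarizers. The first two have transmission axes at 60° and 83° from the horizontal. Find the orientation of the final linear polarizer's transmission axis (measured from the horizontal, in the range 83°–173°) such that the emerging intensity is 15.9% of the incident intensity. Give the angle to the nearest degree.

θ ≈ 113°

I₁ = I₀ cos²(60° − 0°) = I₀ cos²(60°) = 0.25 I₀.
I₂ = I₁ cos²(83° − 60°) = 0.25 I₀ · cos²(23°) = 0.2118 I₀.
Need I₃/I₀ = 0.159, so cos²(θ − 83°) = 0.159 / 0.2118 = 0.7506.
θ − 83° = arccos(√0.7506) = 30.0°, giving θ ≈ 83 + 30.0 = 113.0°.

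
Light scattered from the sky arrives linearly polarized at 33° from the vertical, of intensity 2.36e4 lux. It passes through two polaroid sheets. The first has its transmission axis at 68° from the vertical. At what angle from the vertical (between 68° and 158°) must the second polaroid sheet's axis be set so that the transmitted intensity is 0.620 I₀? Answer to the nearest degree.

θ ≈ 84°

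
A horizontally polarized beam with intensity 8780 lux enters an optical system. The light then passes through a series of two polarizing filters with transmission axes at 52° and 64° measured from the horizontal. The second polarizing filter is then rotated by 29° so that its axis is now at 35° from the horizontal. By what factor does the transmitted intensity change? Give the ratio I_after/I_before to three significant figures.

Before rotation:
I₁ = I₀ cos²(52° − 0°) = I₀ cos²(52°) = 0.379 I₀.
I₂ = I₁ cos²(64° − 52°) = 0.379 I₀ · cos²(12°) = 0.3627 I₀.
After rotation:
I₁ = I₀ cos²(52° − 0°) = I₀ cos²(52°) = 0.379 I₀.
I₂ = I₁ cos²(35° − 52°) = 0.379 I₀ · cos²(17°) = 0.3466 I₀.
Ratio = 0.3466 / 0.3627 = 0.9558.

I_new/I_old ≈ 0.956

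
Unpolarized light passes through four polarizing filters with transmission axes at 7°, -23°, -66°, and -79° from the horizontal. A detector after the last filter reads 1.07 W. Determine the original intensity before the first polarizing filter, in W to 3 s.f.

I₀ ≈ 5.62 W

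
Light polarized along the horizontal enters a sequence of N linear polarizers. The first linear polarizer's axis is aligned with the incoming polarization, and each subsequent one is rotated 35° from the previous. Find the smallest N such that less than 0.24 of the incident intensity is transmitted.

First polarizer is aligned with the polarization: full transmission.
Each further stage multiplies by cos²(35°) = 0.671.
After N polarizers: T = 0.671^(N−1). Require T < 0.24 ⇒ N−1 > ln(0.24)/ln(0.671) = 3.58, so N−1 ≥ 4 and N = 5.
Check: N=5 gives T = 0.2027 < 0.24; N=4 gives T = 0.3021.

N = 5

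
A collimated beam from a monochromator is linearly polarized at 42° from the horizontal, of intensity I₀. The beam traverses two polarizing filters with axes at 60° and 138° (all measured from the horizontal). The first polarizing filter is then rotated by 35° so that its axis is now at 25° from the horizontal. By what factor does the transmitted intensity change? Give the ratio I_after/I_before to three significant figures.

I_new/I_old ≈ 3.57

Before rotation:
I₁ = I₀ cos²(60° − 42°) = I₀ cos²(18°) = 0.9045 I₀.
I₂ = I₁ cos²(138° − 60°) = 0.9045 I₀ · cos²(78°) = 0.0391 I₀.
After rotation:
I₁ = I₀ cos²(25° − 42°) = I₀ cos²(17°) = 0.9145 I₀.
Angle between axes 1 and 2: 67°. I₂ = 0.9145 I₀ · cos²(67°) = 0.1396 I₀.
Ratio = 0.1396 / 0.0391 = 3.571.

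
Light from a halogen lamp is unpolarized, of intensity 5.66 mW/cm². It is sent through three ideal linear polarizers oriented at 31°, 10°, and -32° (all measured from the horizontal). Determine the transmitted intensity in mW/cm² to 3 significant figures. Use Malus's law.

Unpolarized light through the first polarizer → I₁ = 5.66 mW/cm²/2 = 2.83 mW/cm², polarized at 31°.
I₂ = I₁ · cos²(21°) = 2.83 · 0.8716 = 2.467 mW/cm².
I₃ = I₂ · cos²(42°) = 2.467 · 0.5523 = 1.362 mW/cm².

I ≈ 1.36 mW/cm²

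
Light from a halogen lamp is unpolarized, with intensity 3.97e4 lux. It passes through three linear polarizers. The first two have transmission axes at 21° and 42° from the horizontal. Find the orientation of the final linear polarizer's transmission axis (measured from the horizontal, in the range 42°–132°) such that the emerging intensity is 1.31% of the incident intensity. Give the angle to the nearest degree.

Unpolarized light through the first polarizer → I₁ = ½ I₀, now polarized at 21°.
I₂ = I₁ cos²(42° − 21°) = 0.5 I₀ · cos²(21°) = 0.4358 I₀.
Need I₃/I₀ = 0.0131, so cos²(θ − 42°) = 0.0131 / 0.4358 = 0.03006.
θ − 42° = arccos(√0.03006) = 80.0°, giving θ ≈ 42 + 80.0 = 122.0°.

θ ≈ 122°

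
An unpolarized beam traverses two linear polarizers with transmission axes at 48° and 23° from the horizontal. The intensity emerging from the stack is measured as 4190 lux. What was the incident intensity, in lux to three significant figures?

Unpolarized light through the first polarizer → I₁ = ½ I₀, now polarized at 48°.
I₂ = I₁ cos²(23° − 48°) = 0.5 I₀ · cos²(25°) = 0.4107 I₀.
So 4190 lux = 0.4107 I₀, giving I₀ = 4190/0.4107 = 1.02e+04 lux.

I₀ ≈ 1.02e4 lux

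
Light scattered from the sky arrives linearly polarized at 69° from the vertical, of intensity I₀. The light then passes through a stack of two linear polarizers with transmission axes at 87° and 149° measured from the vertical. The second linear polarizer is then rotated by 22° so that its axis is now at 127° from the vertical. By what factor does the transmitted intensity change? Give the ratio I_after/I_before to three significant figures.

Before rotation:
I₁ = I₀ cos²(87° − 69°) = I₀ cos²(18°) = 0.9045 I₀.
I₂ = I₁ cos²(149° − 87°) = 0.9045 I₀ · cos²(62°) = 0.1994 I₀.
After rotation:
I₁ = I₀ cos²(87° − 69°) = I₀ cos²(18°) = 0.9045 I₀.
I₂ = I₁ cos²(127° − 87°) = 0.9045 I₀ · cos²(40°) = 0.5308 I₀.
Ratio = 0.5308 / 0.1994 = 2.662.

I_new/I_old ≈ 2.66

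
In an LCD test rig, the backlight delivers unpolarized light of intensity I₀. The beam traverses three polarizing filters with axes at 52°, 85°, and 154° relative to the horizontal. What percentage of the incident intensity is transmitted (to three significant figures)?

Unpolarized light through the first polarizer → I₁ = ½ I₀, now polarized at 52°.
I₂ = I₁ cos²(85° − 52°) = 0.5 I₀ · cos²(33°) = 0.3517 I₀.
I₃ = I₂ cos²(154° − 85°) = 0.3517 I₀ · cos²(69°) = 0.04517 I₀.
That is 4.517% of the incident intensity.

≈ 4.52%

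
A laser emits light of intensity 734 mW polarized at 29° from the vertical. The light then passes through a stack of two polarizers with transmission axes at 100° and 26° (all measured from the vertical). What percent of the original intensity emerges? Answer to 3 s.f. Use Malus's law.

≈ 0.805%

By Malus's law, I₁ = 734 mW · cos²(71°) = 77.8 mW.
I₂ = I₁ · cos²(74°) = 77.8 · 0.07598 = 5.911 mW.
That is 0.8053% of the incident intensity.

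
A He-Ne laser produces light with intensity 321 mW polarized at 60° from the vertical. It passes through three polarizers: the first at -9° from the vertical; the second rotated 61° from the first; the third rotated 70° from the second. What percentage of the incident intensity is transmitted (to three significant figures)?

≈ 0.353%

I₁ = 321 mW · cos²(69°) = 41.23 mW.
I₂ = I₁ · cos²(61°) = 41.23 · 0.235 = 9.69 mW.
I₃ = I₂ · cos²(70°) = 9.69 · 0.117 = 1.133 mW.
That is 0.3531% of the incident intensity.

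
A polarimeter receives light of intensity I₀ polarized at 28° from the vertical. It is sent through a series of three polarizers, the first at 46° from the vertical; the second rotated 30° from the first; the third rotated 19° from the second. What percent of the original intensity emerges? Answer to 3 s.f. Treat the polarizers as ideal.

≈ 60.6%

By Malus's law, I₁ = I₀ cos²(46° − 28°) = I₀ cos²(18°) = 0.9045 I₀.
I₂ = I₁ cos²(30°) = 0.9045 · 0.75 I₀ = 0.6784 I₀.
I₃ = I₂ cos²(19°) = 0.6784 · 0.894 I₀ = 0.6065 I₀.
That is 60.65% of the incident intensity.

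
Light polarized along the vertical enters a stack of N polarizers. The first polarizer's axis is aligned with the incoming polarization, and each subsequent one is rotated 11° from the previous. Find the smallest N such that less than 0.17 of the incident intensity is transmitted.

N = 49

First polarizer is aligned with the polarization: full transmission.
Each further stage multiplies by cos²(11°) = 0.9636.
After N polarizers: T = 0.9636^(N−1). Require T < 0.17 ⇒ N−1 > ln(0.17)/ln(0.9636) = 47.78, so N−1 ≥ 48 and N = 49.
Check: N=49 gives T = 0.1686 < 0.17; N=48 gives T = 0.175.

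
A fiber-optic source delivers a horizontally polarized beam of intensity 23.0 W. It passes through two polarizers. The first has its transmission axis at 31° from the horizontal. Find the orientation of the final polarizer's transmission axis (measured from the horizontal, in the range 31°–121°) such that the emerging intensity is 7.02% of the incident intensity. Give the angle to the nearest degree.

I₁ = I₀ cos²(31° − 0°) = I₀ cos²(31°) = 0.7347 I₀.
Need I₂/I₀ = 0.0702, so cos²(θ − 31°) = 0.0702 / 0.7347 = 0.09554.
θ − 31° = arccos(√0.09554) = 72.0°, giving θ ≈ 31 + 72.0 = 103.0°.

θ ≈ 103°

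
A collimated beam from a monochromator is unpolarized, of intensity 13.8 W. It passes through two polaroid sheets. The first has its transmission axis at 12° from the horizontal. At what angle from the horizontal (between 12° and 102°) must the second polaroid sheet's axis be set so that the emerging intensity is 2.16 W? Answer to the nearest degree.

θ ≈ 68°

Unpolarized light through the first polarizer → I₁ = ½ I₀, now polarized at 12°.
Target fraction: 2.16 / 13.8 W = 0.1565 of I₀.
Need I₂/I₀ = 0.1565, so cos²(θ − 12°) = 0.1565 / 0.5 = 0.313.
θ − 12° = arccos(√0.313) = 56.0°, giving θ ≈ 12 + 56.0 = 68.0°.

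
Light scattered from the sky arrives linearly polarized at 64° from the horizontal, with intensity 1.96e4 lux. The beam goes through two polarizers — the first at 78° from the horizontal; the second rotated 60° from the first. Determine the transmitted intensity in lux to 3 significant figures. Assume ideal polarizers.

I ≈ 4610 lux

I₁ = 1.96e4 lux · cos²(14°) = 1.845e+04 lux.
I₂ = I₁ · cos²(60°) = 1.845e+04 · 0.25 = 4613 lux.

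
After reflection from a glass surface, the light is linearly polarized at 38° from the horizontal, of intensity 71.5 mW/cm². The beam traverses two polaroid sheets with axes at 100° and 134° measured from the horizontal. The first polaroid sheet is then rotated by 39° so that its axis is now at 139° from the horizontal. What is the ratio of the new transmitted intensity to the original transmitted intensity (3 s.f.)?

Before rotation:
I₁ = I₀ cos²(100° − 38°) = I₀ cos²(62°) = 0.2204 I₀.
I₂ = I₁ cos²(134° − 100°) = 0.2204 I₀ · cos²(34°) = 0.1515 I₀.
After rotation:
I₁ = I₀ cos²(139° − 38°) = I₀ cos²(79°) = 0.03641 I₀.
I₂ = I₁ cos²(134° − 139°) = 0.03641 I₀ · cos²(5°) = 0.03613 I₀.
Ratio = 0.03613 / 0.1515 = 0.2385.

I_new/I_old ≈ 0.239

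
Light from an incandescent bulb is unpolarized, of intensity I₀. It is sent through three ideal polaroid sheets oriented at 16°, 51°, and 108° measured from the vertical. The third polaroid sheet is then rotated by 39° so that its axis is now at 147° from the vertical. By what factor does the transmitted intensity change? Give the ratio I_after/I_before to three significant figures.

I_new/I_old ≈ 0.0368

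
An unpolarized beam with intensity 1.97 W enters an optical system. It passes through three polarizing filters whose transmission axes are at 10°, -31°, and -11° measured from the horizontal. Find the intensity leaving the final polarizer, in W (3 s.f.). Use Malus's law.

Unpolarized light through the first polarizer → I₁ = 1.97 W/2 = 0.985 W, polarized at 10°.
I₂ = I₁ · cos²(41°) = 0.985 · 0.5696 = 0.561 W.
I₃ = I₂ · cos²(20°) = 0.561 · 0.883 = 0.4954 W.

I ≈ 0.495 W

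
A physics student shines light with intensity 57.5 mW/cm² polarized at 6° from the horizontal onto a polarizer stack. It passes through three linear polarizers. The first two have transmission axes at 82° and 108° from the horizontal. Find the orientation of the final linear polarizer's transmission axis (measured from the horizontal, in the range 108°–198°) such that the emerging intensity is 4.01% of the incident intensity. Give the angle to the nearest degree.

θ ≈ 131°

By Malus's law, I₁ = I₀ cos²(82° − 6°) = I₀ cos²(76°) = 0.05853 I₀.
I₂ = I₁ cos²(108° − 82°) = 0.05853 I₀ · cos²(26°) = 0.04728 I₀.
Need I₃/I₀ = 0.0401, so cos²(θ − 108°) = 0.0401 / 0.04728 = 0.8482.
θ − 108° = arccos(√0.8482) = 22.9°, giving θ ≈ 108 + 22.9 = 130.9°.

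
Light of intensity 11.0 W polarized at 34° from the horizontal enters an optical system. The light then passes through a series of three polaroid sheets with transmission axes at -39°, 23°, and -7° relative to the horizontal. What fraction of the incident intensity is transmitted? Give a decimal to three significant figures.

I/I₀ ≈ 0.0141

I₁ = 11.0 W · cos²(73°) = 0.9403 W.
I₂ = I₁ · cos²(62°) = 0.9403 · 0.2204 = 0.2072 W.
I₃ = I₂ · cos²(30°) = 0.2072 · 0.75 = 0.1554 W.
Transmitted fraction = 0.01413.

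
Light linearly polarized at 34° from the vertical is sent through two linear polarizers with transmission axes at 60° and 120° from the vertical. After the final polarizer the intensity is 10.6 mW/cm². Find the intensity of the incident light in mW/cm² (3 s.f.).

I₁ = I₀ cos²(60° − 34°) = I₀ cos²(26°) = 0.8078 I₀.
I₂ = I₁ cos²(120° − 60°) = 0.8078 I₀ · cos²(60°) = 0.202 I₀.
So 10.6 mW/cm² = 0.202 I₀, giving I₀ = 10.6/0.202 = 52.49 mW/cm².

I₀ ≈ 52.5 mW/cm²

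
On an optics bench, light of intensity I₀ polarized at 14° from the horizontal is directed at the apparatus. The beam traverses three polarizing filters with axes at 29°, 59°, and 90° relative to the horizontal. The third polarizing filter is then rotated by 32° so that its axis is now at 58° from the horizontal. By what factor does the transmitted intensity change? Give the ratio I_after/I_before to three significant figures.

I_new/I_old ≈ 1.36

Before rotation:
I₁ = I₀ cos²(29° − 14°) = I₀ cos²(15°) = 0.933 I₀.
I₂ = I₁ cos²(59° − 29°) = 0.933 I₀ · cos²(30°) = 0.6998 I₀.
I₃ = I₂ cos²(90° − 59°) = 0.6998 I₀ · cos²(31°) = 0.5141 I₀.
After rotation:
I₁ = I₀ cos²(29° − 14°) = I₀ cos²(15°) = 0.933 I₀.
I₂ = I₁ cos²(59° − 29°) = 0.933 I₀ · cos²(30°) = 0.6998 I₀.
I₃ = I₂ cos²(58° − 59°) = 0.6998 I₀ · cos²(1°) = 0.6995 I₀.
Ratio = 0.6995 / 0.5141 = 1.361.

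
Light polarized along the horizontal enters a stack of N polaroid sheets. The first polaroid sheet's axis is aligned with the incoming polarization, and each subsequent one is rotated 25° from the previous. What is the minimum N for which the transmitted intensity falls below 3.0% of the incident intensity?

First polarizer is aligned with the polarization: full transmission.
Each further stage multiplies by cos²(25°) = 0.8214.
After N polarizers: T = 0.8214^(N−1). Require T < 0.030 ⇒ N−1 > ln(0.030)/ln(0.8214) = 17.82, so N−1 ≥ 18 and N = 19.
Check: N=19 gives T = 0.02897 < 0.030; N=18 gives T = 0.03527.

N = 19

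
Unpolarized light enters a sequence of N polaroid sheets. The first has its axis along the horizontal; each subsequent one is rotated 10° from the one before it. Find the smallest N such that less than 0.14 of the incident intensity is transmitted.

First polarizer halves the unpolarized light: factor 1/2.
Each further stage multiplies by cos²(10°) = 0.9698.
After N polarizers: T = 0.5·0.9698^(N−1). Require T < 0.14 ⇒ N−1 > ln(0.14/0.5)/ln(0.9698) = 41.58, so N−1 ≥ 42 and N = 43.
Check: N=43 gives T = 0.1382 < 0.14; N=42 gives T = 0.1425.

N = 43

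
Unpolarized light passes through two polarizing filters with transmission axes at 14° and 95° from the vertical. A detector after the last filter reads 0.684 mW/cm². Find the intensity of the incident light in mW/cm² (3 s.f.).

I₀ ≈ 55.9 mW/cm²

Unpolarized light through the first polarizer → I₁ = ½ I₀, now polarized at 14°.
I₂ = I₁ cos²(95° − 14°) = 0.5 I₀ · cos²(81°) = 0.01224 I₀.
So 0.684 mW/cm² = 0.01224 I₀, giving I₀ = 0.684/0.01224 = 55.9 mW/cm².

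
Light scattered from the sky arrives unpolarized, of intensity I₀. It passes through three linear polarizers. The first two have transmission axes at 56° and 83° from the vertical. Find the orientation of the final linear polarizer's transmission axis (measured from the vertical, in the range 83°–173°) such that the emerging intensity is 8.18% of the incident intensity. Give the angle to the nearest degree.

Unpolarized light through the first polarizer → I₁ = ½ I₀, now polarized at 56°.
I₂ = I₁ cos²(83° − 56°) = 0.5 I₀ · cos²(27°) = 0.3969 I₀.
Need I₃/I₀ = 0.0818, so cos²(θ − 83°) = 0.0818 / 0.3969 = 0.2061.
θ − 83° = arccos(√0.2061) = 63.0°, giving θ ≈ 83 + 63.0 = 146.0°.

θ ≈ 146°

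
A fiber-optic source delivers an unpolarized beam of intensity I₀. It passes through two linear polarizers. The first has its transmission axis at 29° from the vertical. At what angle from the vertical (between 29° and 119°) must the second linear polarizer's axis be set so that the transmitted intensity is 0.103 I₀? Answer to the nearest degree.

Unpolarized light through the first polarizer → I₁ = ½ I₀, now polarized at 29°.
Need I₂/I₀ = 0.103, so cos²(θ − 29°) = 0.103 / 0.5 = 0.206.
θ − 29° = arccos(√0.206) = 63.0°, giving θ ≈ 29 + 63.0 = 92.0°.

θ ≈ 92°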